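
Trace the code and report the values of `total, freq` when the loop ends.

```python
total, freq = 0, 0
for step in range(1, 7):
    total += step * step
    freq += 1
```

Let's trace through this code step by step.

Initialize: total = 0
Initialize: freq = 0
Entering loop: for step in range(1, 7):
After iteration 1: step = 1, total = 1, freq = 1
After iteration 2: step = 2, total = 5, freq = 2
After iteration 3: step = 3, total = 14, freq = 3
After iteration 4: step = 4, total = 30, freq = 4
After iteration 5: step = 5, total = 55, freq = 5
After iteration 6: step = 6, total = 91, freq = 6
Loop ends.

Final answer: 91, 6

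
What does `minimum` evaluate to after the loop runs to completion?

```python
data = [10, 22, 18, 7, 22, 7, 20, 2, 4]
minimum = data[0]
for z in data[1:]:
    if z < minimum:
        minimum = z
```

Let's trace through this code step by step.

Initialize: data = [10, 22, 18, 7, 22, 7, 20, 2, 4]
Initialize: minimum = 10
Entering loop: for z in data[1:]:
After iteration 1: z = 22, minimum = 10
After iteration 2: z = 18, minimum = 10
After iteration 3: z = 7, minimum = 7
After iteration 4: z = 22, minimum = 7
After iteration 5: z = 7, minimum = 7
After iteration 6: z = 20, minimum = 7
After iteration 7: z = 2, minimum = 2
After iteration 8: z = 4, minimum = 2
Loop ends.

Final answer: 2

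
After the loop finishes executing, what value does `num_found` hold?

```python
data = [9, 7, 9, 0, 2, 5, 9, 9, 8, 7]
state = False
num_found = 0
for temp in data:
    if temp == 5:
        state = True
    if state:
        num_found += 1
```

Let's trace through this code step by step.

Initialize: data = [9, 7, 9, 0, 2, 5, 9, 9, 8, 7]
Initialize: state = False
Initialize: num_found = 0
Entering loop: for temp in data:
After iteration 1: temp = 9, state = False, num_found = 0
After iteration 2: temp = 7, state = False, num_found = 0
After iteration 3: temp = 9, state = False, num_found = 0
After iteration 4: temp = 0, state = False, num_found = 0
After iteration 5: temp = 2, state = False, num_found = 0
After iteration 6: temp = 5, state = True, num_found = 1
After iteration 7: temp = 9, state = True, num_found = 2
After iteration 8: temp = 9, state = True, num_found = 3
After iteration 9: temp = 8, state = True, num_found = 4
After iteration 10: temp = 7, state = True, num_found = 5
Loop ends.

Final answer: 5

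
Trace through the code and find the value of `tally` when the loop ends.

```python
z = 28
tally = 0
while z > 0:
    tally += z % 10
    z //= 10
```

Let's trace through this code step by step.

Initialize: z = 28
Initialize: tally = 0
Entering loop: while z > 0:
After iteration 1: z = 2, tally = 8
After iteration 2: z = 0, tally = 10
Loop ends.

Final answer: 10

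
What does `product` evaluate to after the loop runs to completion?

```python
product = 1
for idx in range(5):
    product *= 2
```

Let's trace through this code step by step.

Initialize: product = 1
Entering loop: for idx in range(5):
After iteration 1: idx = 0, product = 2
After iteration 2: idx = 1, product = 4
After iteration 3: idx = 2, product = 8
After iteration 4: idx = 3, product = 16
After iteration 5: idx = 4, product = 32
Loop ends.

Final answer: 32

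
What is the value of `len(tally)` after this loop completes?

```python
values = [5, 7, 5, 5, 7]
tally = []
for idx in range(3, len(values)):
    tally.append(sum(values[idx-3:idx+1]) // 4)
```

Let's trace through this code step by step.

Initialize: values = [5, 7, 5, 5, 7]
Initialize: tally = []
Entering loop: for idx in range(3, len(values)):
After iteration 1: idx = 3, tally = [5]
After iteration 2: idx = 4, tally = [5, 6]
Loop ends.
len(tally) = 2

Final answer: 2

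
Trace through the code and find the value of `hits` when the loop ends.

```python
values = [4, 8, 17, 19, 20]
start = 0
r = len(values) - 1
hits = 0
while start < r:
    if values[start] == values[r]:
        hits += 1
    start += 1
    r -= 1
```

Let's trace through this code step by step.

Initialize: values = [4, 8, 17, 19, 20]
Initialize: start = 0
Initialize: r = 4
Initialize: hits = 0
Entering loop: while start < r:
After iteration 1: start = 1, r = 3, hits = 0
After iteration 2: start = 2, r = 2, hits = 0
Loop ends.

Final answer: 0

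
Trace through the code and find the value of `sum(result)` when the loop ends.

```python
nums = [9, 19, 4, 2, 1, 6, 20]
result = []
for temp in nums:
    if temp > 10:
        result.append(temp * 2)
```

Let's trace through this code step by step.

Initialize: nums = [9, 19, 4, 2, 1, 6, 20]
Initialize: result = []
Entering loop: for temp in nums:
After iteration 1: temp = 9, result = []
After iteration 2: temp = 19, result = [38]
After iteration 3: temp = 4, result = [38]
After iteration 4: temp = 2, result = [38]
After iteration 5: temp = 1, result = [38]
After iteration 6: temp = 6, result = [38]
After iteration 7: temp = 20, result = [38, 40]
Loop ends.
sum(result) = 78

Final answer: 78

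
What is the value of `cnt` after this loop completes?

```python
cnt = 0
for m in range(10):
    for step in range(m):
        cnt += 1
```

Let's trace through this code step by step.

Initialize: cnt = 0
Entering loop: for m in range(10):
After iteration 1: m = 0, cnt = 0
After iteration 2: m = 1, cnt = 1, step = 0
After iteration 3: m = 2, cnt = 3, step = 1
After iteration 4: m = 3, cnt = 6, step = 2
After iteration 5: m = 4, cnt = 10, step = 3
After iteration 6: m = 5, cnt = 15, step = 4
After iteration 7: m = 6, cnt = 21, step = 5
After iteration 8: m = 7, cnt = 28, step = 6
After iteration 9: m = 8, cnt = 36, step = 7
After iteration 10: m = 9, cnt = 45, step = 8
Loop ends.

Final answer: 45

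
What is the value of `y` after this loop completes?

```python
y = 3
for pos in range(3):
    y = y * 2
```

Let's trace through this code step by step.

Initialize: y = 3
Entering loop: for pos in range(3):
After iteration 1: pos = 0, y = 6
After iteration 2: pos = 1, y = 12
After iteration 3: pos = 2, y = 24
Loop ends.

Final answer: 24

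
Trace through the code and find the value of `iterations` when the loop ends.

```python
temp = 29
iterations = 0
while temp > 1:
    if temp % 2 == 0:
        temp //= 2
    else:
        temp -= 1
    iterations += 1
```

Let's trace through this code step by step.

Initialize: temp = 29
Initialize: iterations = 0
Entering loop: while temp > 1:
After iteration 1: temp = 28, iterations = 1
After iteration 2: temp = 14, iterations = 2
After iteration 3: temp = 7, iterations = 3
After iteration 4: temp = 6, iterations = 4
After iteration 5: temp = 3, iterations = 5
After iteration 6: temp = 2, iterations = 6
After iteration 7: temp = 1, iterations = 7
Loop ends.

Final answer: 7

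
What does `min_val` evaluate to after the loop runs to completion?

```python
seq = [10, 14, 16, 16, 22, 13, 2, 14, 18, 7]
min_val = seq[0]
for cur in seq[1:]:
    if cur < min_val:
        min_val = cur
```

Let's trace through this code step by step.

Initialize: seq = [10, 14, 16, 16, 22, 13, 2, 14, 18, 7]
Initialize: min_val = 10
Entering loop: for cur in seq[1:]:
After iteration 1: cur = 14, min_val = 10
After iteration 2: cur = 16, min_val = 10
After iteration 3: cur = 16, min_val = 10
After iteration 4: cur = 22, min_val = 10
After iteration 5: cur = 13, min_val = 10
After iteration 6: cur = 2, min_val = 2
After iteration 7: cur = 14, min_val = 2
After iteration 8: cur = 18, min_val = 2
After iteration 9: cur = 7, min_val = 2
Loop ends.

Final answer: 2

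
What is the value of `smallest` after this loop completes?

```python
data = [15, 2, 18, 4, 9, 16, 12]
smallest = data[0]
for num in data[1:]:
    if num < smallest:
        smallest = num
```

Let's trace through this code step by step.

Initialize: data = [15, 2, 18, 4, 9, 16, 12]
Initialize: smallest = 15
Entering loop: for num in data[1:]:
After iteration 1: num = 2, smallest = 2
After iteration 2: num = 18, smallest = 2
After iteration 3: num = 4, smallest = 2
After iteration 4: num = 9, smallest = 2
After iteration 5: num = 16, smallest = 2
After iteration 6: num = 12, smallest = 2
Loop ends.

Final answer: 2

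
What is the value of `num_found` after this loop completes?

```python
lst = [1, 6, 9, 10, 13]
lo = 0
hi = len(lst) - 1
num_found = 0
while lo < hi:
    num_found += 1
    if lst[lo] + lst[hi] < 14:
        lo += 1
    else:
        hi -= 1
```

Let's trace through this code step by step.

Initialize: lst = [1, 6, 9, 10, 13]
Initialize: lo = 0
Initialize: hi = 4
Initialize: num_found = 0
Entering loop: while lo < hi:
After iteration 1: lo = 0, hi = 3, num_found = 1
After iteration 2: lo = 1, hi = 3, num_found = 2
After iteration 3: lo = 1, hi = 2, num_found = 3
After iteration 4: lo = 1, hi = 1, num_found = 4
Loop ends.

Final answer: 4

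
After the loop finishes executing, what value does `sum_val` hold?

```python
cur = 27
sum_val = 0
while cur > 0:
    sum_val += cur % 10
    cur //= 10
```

Let's trace through this code step by step.

Initialize: cur = 27
Initialize: sum_val = 0
Entering loop: while cur > 0:
After iteration 1: cur = 2, sum_val = 7
After iteration 2: cur = 0, sum_val = 9
Loop ends.

Final answer: 9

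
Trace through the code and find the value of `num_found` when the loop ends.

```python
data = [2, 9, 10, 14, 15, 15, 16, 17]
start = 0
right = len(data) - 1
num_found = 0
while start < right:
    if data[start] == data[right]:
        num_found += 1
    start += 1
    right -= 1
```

Let's trace through this code step by step.

Initialize: data = [2, 9, 10, 14, 15, 15, 16, 17]
Initialize: start = 0
Initialize: right = 7
Initialize: num_found = 0
Entering loop: while start < right:
After iteration 1: start = 1, right = 6, num_found = 0
After iteration 2: start = 2, right = 5, num_found = 0
After iteration 3: start = 3, right = 4, num_found = 0
After iteration 4: start = 4, right = 3, num_found = 0
Loop ends.

Final answer: 0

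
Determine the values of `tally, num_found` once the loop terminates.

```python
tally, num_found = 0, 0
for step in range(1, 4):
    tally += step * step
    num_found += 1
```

Let's trace through this code step by step.

Initialize: tally = 0
Initialize: num_found = 0
Entering loop: for step in range(1, 4):
After iteration 1: step = 1, tally = 1, num_found = 1
After iteration 2: step = 2, tally = 5, num_found = 2
After iteration 3: step = 3, tally = 14, num_found = 3
Loop ends.

Final answer: 14, 3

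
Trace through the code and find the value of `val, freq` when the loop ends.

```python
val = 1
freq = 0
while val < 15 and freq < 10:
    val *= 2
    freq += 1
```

Let's trace through this code step by step.

Initialize: val = 1
Initialize: freq = 0
Entering loop: while val < 15 and freq < 10:
After iteration 1: val = 2, freq = 1
After iteration 2: val = 4, freq = 2
After iteration 3: val = 8, freq = 3
After iteration 4: val = 16, freq = 4
Loop ends.

Final answer: 16, 4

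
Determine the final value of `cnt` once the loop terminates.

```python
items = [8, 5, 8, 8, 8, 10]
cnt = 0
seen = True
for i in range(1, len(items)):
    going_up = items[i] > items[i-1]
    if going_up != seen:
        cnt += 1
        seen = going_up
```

Let's trace through this code step by step.

Initialize: items = [8, 5, 8, 8, 8, 10]
Initialize: cnt = 0
Initialize: seen = True
Entering loop: for i in range(1, len(items)):
After iteration 1: i = 1, cnt = 1, seen = False, going_up = False
After iteration 2: i = 2, cnt = 2, seen = True, going_up = True
After iteration 3: i = 3, cnt = 3, seen = False, going_up = False
After iteration 4: i = 4, cnt = 3, seen = False, going_up = False
After iteration 5: i = 5, cnt = 4, seen = True, going_up = True
Loop ends.

Final answer: 4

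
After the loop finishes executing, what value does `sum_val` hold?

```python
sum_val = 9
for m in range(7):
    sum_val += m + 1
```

Let's trace through this code step by step.

Initialize: sum_val = 9
Entering loop: for m in range(7):
After iteration 1: m = 0, sum_val = 10
After iteration 2: m = 1, sum_val = 12
After iteration 3: m = 2, sum_val = 15
After iteration 4: m = 3, sum_val = 19
After iteration 5: m = 4, sum_val = 24
After iteration 6: m = 5, sum_val = 30
After iteration 7: m = 6, sum_val = 37
Loop ends.

Final answer: 37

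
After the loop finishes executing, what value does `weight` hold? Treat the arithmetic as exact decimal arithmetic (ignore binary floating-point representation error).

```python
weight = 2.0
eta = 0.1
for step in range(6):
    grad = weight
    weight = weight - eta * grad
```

Let's trace through this code step by step.

Initialize: weight = 2.0
Initialize: eta = 0.1
Entering loop: for step in range(6):
After iteration 1: step = 0, weight = 1.8, grad = 2.0
After iteration 2: step = 1, weight = 1.62, grad = 1.8
After iteration 3: step = 2, weight = 1.458, grad = 1.62
After iteration 4: step = 3, weight = 1.3122, grad = 1.458
After iteration 5: step = 4, weight = 1.18098, grad = 1.3122
After iteration 6: step = 5, weight = 1.062882, grad = 1.18098
Loop ends.

Final answer: 1.062882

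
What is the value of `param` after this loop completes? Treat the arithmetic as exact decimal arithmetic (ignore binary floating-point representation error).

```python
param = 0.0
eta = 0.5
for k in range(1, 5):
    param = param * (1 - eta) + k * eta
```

Let's trace through this code step by step.

Initialize: param = 0.0
Initialize: eta = 0.5
Entering loop: for k in range(1, 5):
After iteration 1: k = 1, param = 0.5
After iteration 2: k = 2, param = 1.25
After iteration 3: k = 3, param = 2.125
After iteration 4: k = 4, param = 3.0625
Loop ends.

Final answer: 3.0625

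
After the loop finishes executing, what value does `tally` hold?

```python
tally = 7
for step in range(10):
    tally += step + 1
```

Let's trace through this code step by step.

Initialize: tally = 7
Entering loop: for step in range(10):
After iteration 1: step = 0, tally = 8
After iteration 2: step = 1, tally = 10
After iteration 3: step = 2, tally = 13
After iteration 4: step = 3, tally = 17
After iteration 5: step = 4, tally = 22
After iteration 6: step = 5, tally = 28
After iteration 7: step = 6, tally = 35
After iteration 8: step = 7, tally = 43
After iteration 9: step = 8, tally = 52
After iteration 10: step = 9, tally = 62
Loop ends.

Final answer: 62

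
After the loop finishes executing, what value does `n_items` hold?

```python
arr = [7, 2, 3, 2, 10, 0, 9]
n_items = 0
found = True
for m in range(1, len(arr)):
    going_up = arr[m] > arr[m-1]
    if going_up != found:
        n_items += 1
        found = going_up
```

Let's trace through this code step by step.

Initialize: arr = [7, 2, 3, 2, 10, 0, 9]
Initialize: n_items = 0
Initialize: found = True
Entering loop: for m in range(1, len(arr)):
After iteration 1: m = 1, n_items = 1, found = False, going_up = False
After iteration 2: m = 2, n_items = 2, found = True, going_up = True
After iteration 3: m = 3, n_items = 3, found = False, going_up = False
After iteration 4: m = 4, n_items = 4, found = True, going_up = True
After iteration 5: m = 5, n_items = 5, found = False, going_up = False
After iteration 6: m = 6, n_items = 6, found = True, going_up = True
Loop ends.

Final answer: 6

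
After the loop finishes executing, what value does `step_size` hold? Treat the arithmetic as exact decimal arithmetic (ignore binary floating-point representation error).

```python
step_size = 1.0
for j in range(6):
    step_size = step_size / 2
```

Let's trace through this code step by step.

Initialize: step_size = 1.0
Entering loop: for j in range(6):
After iteration 1: j = 0, step_size = 0.5
After iteration 2: j = 1, step_size = 0.25
After iteration 3: j = 2, step_size = 0.125
After iteration 4: j = 3, step_size = 0.0625
After iteration 5: j = 4, step_size = 0.03125
After iteration 6: j = 5, step_size = 0.015625
Loop ends.

Final answer: 0.015625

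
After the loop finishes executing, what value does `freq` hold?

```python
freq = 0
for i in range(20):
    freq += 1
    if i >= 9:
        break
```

Let's trace through this code step by step.

Initialize: freq = 0
Entering loop: for i in range(20):
After iteration 1: i = 0, freq = 1
After iteration 2: i = 1, freq = 2
After iteration 3: i = 2, freq = 3
After iteration 4: i = 3, freq = 4
After iteration 5: i = 4, freq = 5
After iteration 6: i = 5, freq = 6
After iteration 7: i = 6, freq = 7
After iteration 8: i = 7, freq = 8
After iteration 9: i = 8, freq = 9
After iteration 10: i = 9, freq = 10
Loop ends.

Final answer: 10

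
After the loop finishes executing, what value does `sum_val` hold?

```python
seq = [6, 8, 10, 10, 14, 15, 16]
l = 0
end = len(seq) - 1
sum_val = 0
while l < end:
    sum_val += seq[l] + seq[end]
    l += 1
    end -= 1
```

Let's trace through this code step by step.

Initialize: seq = [6, 8, 10, 10, 14, 15, 16]
Initialize: l = 0
Initialize: end = 6
Initialize: sum_val = 0
Entering loop: while l < end:
After iteration 1: l = 1, end = 5, sum_val = 22
After iteration 2: l = 2, end = 4, sum_val = 45
After iteration 3: l = 3, end = 3, sum_val = 69
Loop ends.

Final answer: 69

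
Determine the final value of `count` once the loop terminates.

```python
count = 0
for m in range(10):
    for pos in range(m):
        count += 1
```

Let's trace through this code step by step.

Initialize: count = 0
Entering loop: for m in range(10):
After iteration 1: m = 0, count = 0
After iteration 2: m = 1, count = 1, pos = 0
After iteration 3: m = 2, count = 3, pos = 1
After iteration 4: m = 3, count = 6, pos = 2
After iteration 5: m = 4, count = 10, pos = 3
After iteration 6: m = 5, count = 15, pos = 4
After iteration 7: m = 6, count = 21, pos = 5
After iteration 8: m = 7, count = 28, pos = 6
After iteration 9: m = 8, count = 36, pos = 7
After iteration 10: m = 9, count = 45, pos = 8
Loop ends.

Final answer: 45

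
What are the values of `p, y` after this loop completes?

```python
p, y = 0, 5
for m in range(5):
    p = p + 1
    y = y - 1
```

Let's trace through this code step by step.

Initialize: p = 0
Initialize: y = 5
Entering loop: for m in range(5):
After iteration 1: m = 0, p = 1, y = 4
After iteration 2: m = 1, p = 2, y = 3
After iteration 3: m = 2, p = 3, y = 2
After iteration 4: m = 3, p = 4, y = 1
After iteration 5: m = 4, p = 5, y = 0
Loop ends.

Final answer: 5, 0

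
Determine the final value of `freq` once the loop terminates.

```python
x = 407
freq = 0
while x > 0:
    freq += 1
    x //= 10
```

Let's trace through this code step by step.

Initialize: x = 407
Initialize: freq = 0
Entering loop: while x > 0:
After iteration 1: x = 40, freq = 1
After iteration 2: x = 4, freq = 2
After iteration 3: x = 0, freq = 3
Loop ends.

Final answer: 3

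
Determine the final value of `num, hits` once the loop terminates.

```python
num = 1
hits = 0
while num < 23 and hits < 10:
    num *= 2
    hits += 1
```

Let's trace through this code step by step.

Initialize: num = 1
Initialize: hits = 0
Entering loop: while num < 23 and hits < 10:
After iteration 1: num = 2, hits = 1
After iteration 2: num = 4, hits = 2
After iteration 3: num = 8, hits = 3
After iteration 4: num = 16, hits = 4
After iteration 5: num = 32, hits = 5
Loop ends.

Final answer: 32, 5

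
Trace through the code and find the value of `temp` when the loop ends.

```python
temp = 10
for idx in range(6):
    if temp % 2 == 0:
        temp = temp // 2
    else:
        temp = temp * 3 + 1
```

Let's trace through this code step by step.

Initialize: temp = 10
Entering loop: for idx in range(6):
After iteration 1: idx = 0, temp = 5
After iteration 2: idx = 1, temp = 16
After iteration 3: idx = 2, temp = 8
After iteration 4: idx = 3, temp = 4
After iteration 5: idx = 4, temp = 2
After iteration 6: idx = 5, temp = 1
Loop ends.

Final answer: 1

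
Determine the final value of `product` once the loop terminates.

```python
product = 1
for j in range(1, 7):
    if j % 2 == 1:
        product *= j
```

Let's trace through this code step by step.

Initialize: product = 1
Entering loop: for j in range(1, 7):
After iteration 1: j = 1, product = 1
After iteration 2: j = 2, product = 1
After iteration 3: j = 3, product = 3
After iteration 4: j = 4, product = 3
After iteration 5: j = 5, product = 15
After iteration 6: j = 6, product = 15
Loop ends.

Final answer: 15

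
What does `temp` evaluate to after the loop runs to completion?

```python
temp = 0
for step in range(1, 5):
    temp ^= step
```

Let's trace through this code step by step.

Initialize: temp = 0
Entering loop: for step in range(1, 5):
After iteration 1: step = 1, temp = 1
After iteration 2: step = 2, temp = 3
After iteration 3: step = 3, temp = 0
After iteration 4: step = 4, temp = 4
Loop ends.

Final answer: 4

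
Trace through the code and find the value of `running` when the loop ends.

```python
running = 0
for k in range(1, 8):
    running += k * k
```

Let's trace through this code step by step.

Initialize: running = 0
Entering loop: for k in range(1, 8):
After iteration 1: k = 1, running = 1
After iteration 2: k = 2, running = 5
After iteration 3: k = 3, running = 14
After iteration 4: k = 4, running = 30
After iteration 5: k = 5, running = 55
After iteration 6: k = 6, running = 91
After iteration 7: k = 7, running = 140
Loop ends.

Final answer: 140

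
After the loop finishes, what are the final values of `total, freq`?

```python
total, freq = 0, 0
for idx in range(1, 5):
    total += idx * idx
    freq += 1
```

Let's trace through this code step by step.

Initialize: total = 0
Initialize: freq = 0
Entering loop: for idx in range(1, 5):
After iteration 1: idx = 1, total = 1, freq = 1
After iteration 2: idx = 2, total = 5, freq = 2
After iteration 3: idx = 3, total = 14, freq = 3
After iteration 4: idx = 4, total = 30, freq = 4
Loop ends.

Final answer: 30, 4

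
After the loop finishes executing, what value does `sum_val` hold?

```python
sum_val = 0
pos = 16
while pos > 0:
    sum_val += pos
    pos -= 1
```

Let's trace through this code step by step.

Initialize: sum_val = 0
Initialize: pos = 16
Entering loop: while pos > 0:
After iteration 1: sum_val = 16, pos = 15
After iteration 2: sum_val = 31, pos = 14
After iteration 3: sum_val = 45, pos = 13
After iteration 4: sum_val = 58, pos = 12
After iteration 5: sum_val = 70, pos = 11
After iteration 6: sum_val = 81, pos = 10
After iteration 7: sum_val = 91, pos = 9
After iteration 8: sum_val = 100, pos = 8
After iteration 9: sum_val = 108, pos = 7
After iteration 10: sum_val = 115, pos = 6
After iteration 11: sum_val = 121, pos = 5
After iteration 12: sum_val = 126, pos = 4
After iteration 13: sum_val = 130, pos = 3
After iteration 14: sum_val = 133, pos = 2
After iteration 15: sum_val = 135, pos = 1
After iteration 16: sum_val = 136, pos = 0
Loop ends.

Final answer: 136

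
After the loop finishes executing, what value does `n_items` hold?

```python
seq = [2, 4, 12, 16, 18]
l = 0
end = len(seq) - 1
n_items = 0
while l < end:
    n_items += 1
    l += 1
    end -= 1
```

Let's trace through this code step by step.

Initialize: seq = [2, 4, 12, 16, 18]
Initialize: l = 0
Initialize: end = 4
Initialize: n_items = 0
Entering loop: while l < end:
After iteration 1: l = 1, end = 3, n_items = 1
After iteration 2: l = 2, end = 2, n_items = 2
Loop ends.

Final answer: 2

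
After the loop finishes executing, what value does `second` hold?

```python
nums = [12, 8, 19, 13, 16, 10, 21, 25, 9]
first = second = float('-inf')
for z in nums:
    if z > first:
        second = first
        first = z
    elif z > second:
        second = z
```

Let's trace through this code step by step.

Initialize: nums = [12, 8, 19, 13, 16, 10, 21, 25, 9]
Initialize: first = -inf
Initialize: second = -inf
Entering loop: for z in nums:
After iteration 1: z = 12, first = 12, second = -inf
After iteration 2: z = 8, first = 12, second = 8
After iteration 3: z = 19, first = 19, second = 12
After iteration 4: z = 13, first = 19, second = 13
After iteration 5: z = 16, first = 19, second = 16
After iteration 6: z = 10, first = 19, second = 16
After iteration 7: z = 21, first = 21, second = 19
After iteration 8: z = 25, first = 25, second = 21
After iteration 9: z = 9, first = 25, second = 21
Loop ends.

Final answer: 21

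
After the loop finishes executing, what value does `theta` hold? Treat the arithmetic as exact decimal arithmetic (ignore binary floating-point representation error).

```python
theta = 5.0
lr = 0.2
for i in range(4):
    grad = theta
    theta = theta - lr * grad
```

Let's trace through this code step by step.

Initialize: theta = 5.0
Initialize: lr = 0.2
Entering loop: for i in range(4):
After iteration 1: i = 0, theta = 4.0, grad = 5.0
After iteration 2: i = 1, theta = 3.2, grad = 4.0
After iteration 3: i = 2, theta = 2.56, grad = 3.2
After iteration 4: i = 3, theta = 2.048, grad = 2.56
Loop ends.

Final answer: 2.048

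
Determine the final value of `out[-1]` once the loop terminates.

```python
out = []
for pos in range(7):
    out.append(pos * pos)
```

Let's trace through this code step by step.

Initialize: out = []
Entering loop: for pos in range(7):
After iteration 1: pos = 0, out = [0]
After iteration 2: pos = 1, out = [0, 1]
After iteration 3: pos = 2, out = [0, 1, 4]
After iteration 4: pos = 3, out = [0, 1, 4, 9]
After iteration 5: pos = 4, out = [0, 1, 4, 9, 16]
After iteration 6: pos = 5, out = [0, 1, 4, 9, 16, 25]
After iteration 7: pos = 6, out = [0, 1, 4, 9, 16, 25, 36]
Loop ends.
out[-1] = 36

Final answer: 36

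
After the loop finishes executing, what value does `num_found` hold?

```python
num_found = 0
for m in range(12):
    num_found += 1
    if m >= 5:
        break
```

Let's trace through this code step by step.

Initialize: num_found = 0
Entering loop: for m in range(12):
After iteration 1: m = 0, num_found = 1
After iteration 2: m = 1, num_found = 2
After iteration 3: m = 2, num_found = 3
After iteration 4: m = 3, num_found = 4
After iteration 5: m = 4, num_found = 5
After iteration 6: m = 5, num_found = 6
Loop ends.

Final answer: 6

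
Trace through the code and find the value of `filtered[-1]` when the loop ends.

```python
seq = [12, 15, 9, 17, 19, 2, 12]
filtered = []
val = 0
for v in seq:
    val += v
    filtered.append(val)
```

Let's trace through this code step by step.

Initialize: seq = [12, 15, 9, 17, 19, 2, 12]
Initialize: filtered = []
Initialize: val = 0
Entering loop: for v in seq:
After iteration 1: v = 12, filtered = [12], val = 12
After iteration 2: v = 15, filtered = [12, 27], val = 27
After iteration 3: v = 9, filtered = [12, 27, 36], val = 36
After iteration 4: v = 17, filtered = [12, 27, 36, 53], val = 53
After iteration 5: v = 19, filtered = [12, 27, 36, 53, 72], val = 72
After iteration 6: v = 2, filtered = [12, 27, 36, 53, 72, 74], val = 74
After iteration 7: v = 12, filtered = [12, 27, 36, 53, 72, 74, 86], val = 86
Loop ends.
filtered[-1] = 86

Final answer: 86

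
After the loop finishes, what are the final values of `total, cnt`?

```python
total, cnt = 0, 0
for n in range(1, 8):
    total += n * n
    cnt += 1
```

Let's trace through this code step by step.

Initialize: total = 0
Initialize: cnt = 0
Entering loop: for n in range(1, 8):
After iteration 1: n = 1, total = 1, cnt = 1
After iteration 2: n = 2, total = 5, cnt = 2
After iteration 3: n = 3, total = 14, cnt = 3
After iteration 4: n = 4, total = 30, cnt = 4
After iteration 5: n = 5, total = 55, cnt = 5
After iteration 6: n = 6, total = 91, cnt = 6
After iteration 7: n = 7, total = 140, cnt = 7
Loop ends.

Final answer: 140, 7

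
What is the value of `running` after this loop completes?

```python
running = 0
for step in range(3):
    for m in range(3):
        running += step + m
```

Let's trace through this code step by step.

Initialize: running = 0
Entering loop: for step in range(3):
After iteration 1: step = 0, running = 3
After iteration 2: step = 1, running = 9
After iteration 3: step = 2, running = 18
Loop ends.

Final answer: 18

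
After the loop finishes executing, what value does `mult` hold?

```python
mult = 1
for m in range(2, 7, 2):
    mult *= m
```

Let's trace through this code step by step.

Initialize: mult = 1
Entering loop: for m in range(2, 7, 2):
After iteration 1: m = 2, mult = 2
After iteration 2: m = 4, mult = 8
After iteration 3: m = 6, mult = 48
Loop ends.

Final answer: 48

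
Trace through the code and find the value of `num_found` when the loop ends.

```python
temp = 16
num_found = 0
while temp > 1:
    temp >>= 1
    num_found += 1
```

Let's trace through this code step by step.

Initialize: temp = 16
Initialize: num_found = 0
Entering loop: while temp > 1:
After iteration 1: temp = 8, num_found = 1
After iteration 2: temp = 4, num_found = 2
After iteration 3: temp = 2, num_found = 3
After iteration 4: temp = 1, num_found = 4
Loop ends.

Final answer: 4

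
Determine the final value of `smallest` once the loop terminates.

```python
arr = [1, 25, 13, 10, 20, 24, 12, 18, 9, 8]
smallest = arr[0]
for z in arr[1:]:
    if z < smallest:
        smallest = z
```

Let's trace through this code step by step.

Initialize: arr = [1, 25, 13, 10, 20, 24, 12, 18, 9, 8]
Initialize: smallest = 1
Entering loop: for z in arr[1:]:
After iteration 1: z = 25, smallest = 1
After iteration 2: z = 13, smallest = 1
After iteration 3: z = 10, smallest = 1
After iteration 4: z = 20, smallest = 1
After iteration 5: z = 24, smallest = 1
After iteration 6: z = 12, smallest = 1
After iteration 7: z = 18, smallest = 1
After iteration 8: z = 9, smallest = 1
After iteration 9: z = 8, smallest = 1
Loop ends.

Final answer: 1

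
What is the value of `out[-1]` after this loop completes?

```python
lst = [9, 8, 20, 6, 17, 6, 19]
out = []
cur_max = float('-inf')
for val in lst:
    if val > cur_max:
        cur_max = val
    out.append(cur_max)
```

Let's trace through this code step by step.

Initialize: lst = [9, 8, 20, 6, 17, 6, 19]
Initialize: out = []
Initialize: cur_max = -inf
Entering loop: for val in lst:
After iteration 1: val = 9, out = [9], cur_max = 9
After iteration 2: val = 8, out = [9, 9], cur_max = 9
After iteration 3: val = 20, out = [9, 9, 20], cur_max = 20
After iteration 4: val = 6, out = [9, 9, 20, 20], cur_max = 20
After iteration 5: val = 17, out = [9, 9, 20, 20, 20], cur_max = 20
After iteration 6: val = 6, out = [9, 9, 20, 20, 20, 20], cur_max = 20
After iteration 7: val = 19, out = [9, 9, 20, 20, 20, 20, 20], cur_max = 20
Loop ends.
out[-1] = 20

Final answer: 20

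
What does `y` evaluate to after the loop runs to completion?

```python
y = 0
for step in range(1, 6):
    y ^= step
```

Let's trace through this code step by step.

Initialize: y = 0
Entering loop: for step in range(1, 6):
After iteration 1: step = 1, y = 1
After iteration 2: step = 2, y = 3
After iteration 3: step = 3, y = 0
After iteration 4: step = 4, y = 4
After iteration 5: step = 5, y = 1
Loop ends.

Final answer: 1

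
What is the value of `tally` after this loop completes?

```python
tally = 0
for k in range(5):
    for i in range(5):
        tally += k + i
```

Let's trace through this code step by step.

Initialize: tally = 0
Entering loop: for k in range(5):
After iteration 1: k = 0, tally = 10
After iteration 2: k = 1, tally = 25
After iteration 3: k = 2, tally = 45
After iteration 4: k = 3, tally = 70
After iteration 5: k = 4, tally = 100
Loop ends.

Final answer: 100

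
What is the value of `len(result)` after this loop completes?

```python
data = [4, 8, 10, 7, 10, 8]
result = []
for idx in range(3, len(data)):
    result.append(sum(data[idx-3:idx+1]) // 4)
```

Let's trace through this code step by step.

Initialize: data = [4, 8, 10, 7, 10, 8]
Initialize: result = []
Entering loop: for idx in range(3, len(data)):
After iteration 1: idx = 3, result = [7]
After iteration 2: idx = 4, result = [7, 8]
After iteration 3: idx = 5, result = [7, 8, 8]
Loop ends.
len(result) = 3

Final answer: 3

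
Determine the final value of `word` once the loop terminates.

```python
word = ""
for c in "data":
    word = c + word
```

Let's trace through this code step by step.

Initialize: word = ''
Entering loop: for c in "data":
After iteration 1: c = 'd', word = 'd'
After iteration 2: c = 'a', word = 'ad'
After iteration 3: c = 't', word = 'tad'
After iteration 4: c = 'a', word = 'atad'
Loop ends.

Final answer: 'atad'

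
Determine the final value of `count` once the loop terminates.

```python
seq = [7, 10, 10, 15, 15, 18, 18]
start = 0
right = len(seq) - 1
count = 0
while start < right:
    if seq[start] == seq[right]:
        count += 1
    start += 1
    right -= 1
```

Let's trace through this code step by step.

Initialize: seq = [7, 10, 10, 15, 15, 18, 18]
Initialize: start = 0
Initialize: right = 6
Initialize: count = 0
Entering loop: while start < right:
After iteration 1: start = 1, right = 5, count = 0
After iteration 2: start = 2, right = 4, count = 0
After iteration 3: start = 3, right = 3, count = 0
Loop ends.

Final answer: 0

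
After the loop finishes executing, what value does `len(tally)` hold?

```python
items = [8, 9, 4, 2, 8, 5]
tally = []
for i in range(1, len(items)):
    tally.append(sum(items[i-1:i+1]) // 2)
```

Let's trace through this code step by step.

Initialize: items = [8, 9, 4, 2, 8, 5]
Initialize: tally = []
Entering loop: for i in range(1, len(items)):
After iteration 1: i = 1, tally = [8]
After iteration 2: i = 2, tally = [8, 6]
After iteration 3: i = 3, tally = [8, 6, 3]
After iteration 4: i = 4, tally = [8, 6, 3, 5]
After iteration 5: i = 5, tally = [8, 6, 3, 5, 6]
Loop ends.
len(tally) = 5

Final answer: 5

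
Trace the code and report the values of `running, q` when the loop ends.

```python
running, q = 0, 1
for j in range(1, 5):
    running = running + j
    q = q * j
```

Let's trace through this code step by step.

Initialize: running = 0
Initialize: q = 1
Entering loop: for j in range(1, 5):
After iteration 1: j = 1, running = 1, q = 1
After iteration 2: j = 2, running = 3, q = 2
After iteration 3: j = 3, running = 6, q = 6
After iteration 4: j = 4, running = 10, q = 24
Loop ends.

Final answer: 10, 24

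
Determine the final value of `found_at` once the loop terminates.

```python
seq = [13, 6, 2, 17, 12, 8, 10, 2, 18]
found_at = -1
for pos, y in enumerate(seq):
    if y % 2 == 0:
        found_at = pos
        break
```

Let's trace through this code step by step.

Initialize: seq = [13, 6, 2, 17, 12, 8, 10, 2, 18]
Initialize: found_at = -1
Entering loop: for pos, y in enumerate(seq):
After iteration 1: pos = 0, y = 13, found_at = -1
After iteration 2: pos = 1, y = 6, found_at = 1
Loop ends.

Final answer: 1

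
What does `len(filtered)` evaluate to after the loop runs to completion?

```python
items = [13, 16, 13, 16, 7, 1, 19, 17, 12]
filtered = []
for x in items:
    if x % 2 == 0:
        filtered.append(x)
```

Let's trace through this code step by step.

Initialize: items = [13, 16, 13, 16, 7, 1, 19, 17, 12]
Initialize: filtered = []
Entering loop: for x in items:
After iteration 1: x = 13, filtered = []
After iteration 2: x = 16, filtered = [16]
After iteration 3: x = 13, filtered = [16]
After iteration 4: x = 16, filtered = [16, 16]
After iteration 5: x = 7, filtered = [16, 16]
After iteration 6: x = 1, filtered = [16, 16]
After iteration 7: x = 19, filtered = [16, 16]
After iteration 8: x = 17, filtered = [16, 16]
After iteration 9: x = 12, filtered = [16, 16, 12]
Loop ends.
len(filtered) = 3

Final answer: 3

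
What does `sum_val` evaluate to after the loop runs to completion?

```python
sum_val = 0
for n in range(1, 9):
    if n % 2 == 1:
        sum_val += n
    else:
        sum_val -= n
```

Let's trace through this code step by step.

Initialize: sum_val = 0
Entering loop: for n in range(1, 9):
After iteration 1: n = 1, sum_val = 1
After iteration 2: n = 2, sum_val = -1
After iteration 3: n = 3, sum_val = 2
After iteration 4: n = 4, sum_val = -2
After iteration 5: n = 5, sum_val = 3
After iteration 6: n = 6, sum_val = -3
After iteration 7: n = 7, sum_val = 4
After iteration 8: n = 8, sum_val = -4
Loop ends.

Final answer: -4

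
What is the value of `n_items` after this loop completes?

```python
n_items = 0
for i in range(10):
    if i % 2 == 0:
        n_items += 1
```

Let's trace through this code step by step.

Initialize: n_items = 0
Entering loop: for i in range(10):
After iteration 1: i = 0, n_items = 1
After iteration 2: i = 1, n_items = 1
After iteration 3: i = 2, n_items = 2
After iteration 4: i = 3, n_items = 2
After iteration 5: i = 4, n_items = 3
After iteration 6: i = 5, n_items = 3
After iteration 7: i = 6, n_items = 4
After iteration 8: i = 7, n_items = 4
After iteration 9: i = 8, n_items = 5
After iteration 10: i = 9, n_items = 5
Loop ends.

Final answer: 5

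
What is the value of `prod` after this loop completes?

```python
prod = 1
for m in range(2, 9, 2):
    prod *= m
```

Let's trace through this code step by step.

Initialize: prod = 1
Entering loop: for m in range(2, 9, 2):
After iteration 1: m = 2, prod = 2
After iteration 2: m = 4, prod = 8
After iteration 3: m = 6, prod = 48
After iteration 4: m = 8, prod = 384
Loop ends.

Final answer: 384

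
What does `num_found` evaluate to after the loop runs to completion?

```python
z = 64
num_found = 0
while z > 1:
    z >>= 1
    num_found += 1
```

Let's trace through this code step by step.

Initialize: z = 64
Initialize: num_found = 0
Entering loop: while z > 1:
After iteration 1: z = 32, num_found = 1
After iteration 2: z = 16, num_found = 2
After iteration 3: z = 8, num_found = 3
After iteration 4: z = 4, num_found = 4
After iteration 5: z = 2, num_found = 5
After iteration 6: z = 1, num_found = 6
Loop ends.

Final answer: 6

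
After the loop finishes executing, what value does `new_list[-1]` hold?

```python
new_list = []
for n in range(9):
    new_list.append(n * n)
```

Let's trace through this code step by step.

Initialize: new_list = []
Entering loop: for n in range(9):
After iteration 1: n = 0, new_list = [0]
After iteration 2: n = 1, new_list = [0, 1]
After iteration 3: n = 2, new_list = [0, 1, 4]
After iteration 4: n = 3, new_list = [0, 1, 4, 9]
After iteration 5: n = 4, new_list = [0, 1, 4, 9, 16]
After iteration 6: n = 5, new_list = [0, 1, 4, 9, 16, 25]
After iteration 7: n = 6, new_list = [0, 1, 4, 9, 16, 25, 36]
After iteration 8: n = 7, new_list = [0, 1, 4, 9, 16, 25, 36, 49]
After iteration 9: n = 8, new_list = [0, 1, 4, 9, 16, 25, 36, 49, 64]
Loop ends.
new_list[-1] = 64

Final answer: 64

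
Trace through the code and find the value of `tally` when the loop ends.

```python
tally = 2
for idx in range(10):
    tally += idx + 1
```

Let's trace through this code step by step.

Initialize: tally = 2
Entering loop: for idx in range(10):
After iteration 1: idx = 0, tally = 3
After iteration 2: idx = 1, tally = 5
After iteration 3: idx = 2, tally = 8
After iteration 4: idx = 3, tally = 12
After iteration 5: idx = 4, tally = 17
After iteration 6: idx = 5, tally = 23
After iteration 7: idx = 6, tally = 30
After iteration 8: idx = 7, tally = 38
After iteration 9: idx = 8, tally = 47
After iteration 10: idx = 9, tally = 57
Loop ends.

Final answer: 57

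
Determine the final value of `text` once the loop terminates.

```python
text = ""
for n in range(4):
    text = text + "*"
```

Let's trace through this code step by step.

Initialize: text = ''
Entering loop: for n in range(4):
After iteration 1: n = 0, text = '*'
After iteration 2: n = 1, text = '**'
After iteration 3: n = 2, text = '***'
After iteration 4: n = 3, text = '****'
Loop ends.

Final answer: '****'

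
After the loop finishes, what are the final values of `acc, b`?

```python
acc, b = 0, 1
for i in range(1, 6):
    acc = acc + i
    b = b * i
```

Let's trace through this code step by step.

Initialize: acc = 0
Initialize: b = 1
Entering loop: for i in range(1, 6):
After iteration 1: i = 1, acc = 1, b = 1
After iteration 2: i = 2, acc = 3, b = 2
After iteration 3: i = 3, acc = 6, b = 6
After iteration 4: i = 4, acc = 10, b = 24
After iteration 5: i = 5, acc = 15, b = 120
Loop ends.

Final answer: 15, 120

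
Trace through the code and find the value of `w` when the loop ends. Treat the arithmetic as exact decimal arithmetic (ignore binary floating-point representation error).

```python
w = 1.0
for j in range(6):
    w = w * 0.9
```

Let's trace through this code step by step.

Initialize: w = 1.0
Entering loop: for j in range(6):
After iteration 1: j = 0, w = 0.9
After iteration 2: j = 1, w = 0.81
After iteration 3: j = 2, w = 0.729
After iteration 4: j = 3, w = 0.6561
After iteration 5: j = 4, w = 0.59049
After iteration 6: j = 5, w = 0.531441
Loop ends.

Final answer: 0.531441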